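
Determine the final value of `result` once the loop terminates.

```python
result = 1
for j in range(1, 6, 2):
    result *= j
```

Let's trace through this code step by step.

Initialize: result = 1
Entering loop: for j in range(1, 6, 2):
After iteration 1: j = 1, result = 1
After iteration 2: j = 3, result = 3
After iteration 3: j = 5, result = 15
Loop ends.

Final answer: 15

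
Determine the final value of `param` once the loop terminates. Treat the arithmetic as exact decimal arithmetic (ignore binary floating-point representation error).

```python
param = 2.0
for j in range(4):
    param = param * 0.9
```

Let's trace through this code step by step.

Initialize: param = 2.0
Entering loop: for j in range(4):
After iteration 1: j = 0, param = 1.8
After iteration 2: j = 1, param = 1.62
After iteration 3: j = 2, param = 1.458
After iteration 4: j = 3, param = 1.3122
Loop ends.

Final answer: 1.3122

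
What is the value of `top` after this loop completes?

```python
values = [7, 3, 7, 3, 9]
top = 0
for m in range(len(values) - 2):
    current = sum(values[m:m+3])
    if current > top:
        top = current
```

Let's trace through this code step by step.

Initialize: values = [7, 3, 7, 3, 9]
Initialize: top = 0
Entering loop: for m in range(len(values) - 2):
After iteration 1: m = 0, top = 17, current = 17
After iteration 2: m = 1, top = 17, current = 13
After iteration 3: m = 2, top = 19, current = 19
Loop ends.

Final answer: 19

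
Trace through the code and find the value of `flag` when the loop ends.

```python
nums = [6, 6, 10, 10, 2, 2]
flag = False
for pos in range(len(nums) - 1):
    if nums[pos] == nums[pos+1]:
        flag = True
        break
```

Let's trace through this code step by step.

Initialize: nums = [6, 6, 10, 10, 2, 2]
Initialize: flag = False
Entering loop: for pos in range(len(nums) - 1):
After iteration 1: pos = 0, flag = True
Loop ends.

Final answer: True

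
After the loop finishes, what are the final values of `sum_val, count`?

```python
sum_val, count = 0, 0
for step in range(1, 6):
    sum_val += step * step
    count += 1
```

Let's trace through this code step by step.

Initialize: sum_val = 0
Initialize: count = 0
Entering loop: for step in range(1, 6):
After iteration 1: step = 1, sum_val = 1, count = 1
After iteration 2: step = 2, sum_val = 5, count = 2
After iteration 3: step = 3, sum_val = 14, count = 3
After iteration 4: step = 4, sum_val = 30, count = 4
After iteration 5: step = 5, sum_val = 55, count = 5
Loop ends.

Final answer: 55, 5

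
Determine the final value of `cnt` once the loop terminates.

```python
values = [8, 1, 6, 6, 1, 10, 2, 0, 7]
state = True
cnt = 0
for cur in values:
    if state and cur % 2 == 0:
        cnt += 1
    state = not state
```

Let's trace through this code step by step.

Initialize: values = [8, 1, 6, 6, 1, 10, 2, 0, 7]
Initialize: state = True
Initialize: cnt = 0
Entering loop: for cur in values:
After iteration 1: cur = 8, state = False, cnt = 1
After iteration 2: cur = 1, state = True, cnt = 1
After iteration 3: cur = 6, state = False, cnt = 2
After iteration 4: cur = 6, state = True, cnt = 2
After iteration 5: cur = 1, state = False, cnt = 2
After iteration 6: cur = 10, state = True, cnt = 2
After iteration 7: cur = 2, state = False, cnt = 3
After iteration 8: cur = 0, state = True, cnt = 3
After iteration 9: cur = 7, state = False, cnt = 3
Loop ends.

Final answer: 3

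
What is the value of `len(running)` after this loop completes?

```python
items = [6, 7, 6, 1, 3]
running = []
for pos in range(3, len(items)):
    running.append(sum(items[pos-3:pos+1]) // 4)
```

Let's trace through this code step by step.

Initialize: items = [6, 7, 6, 1, 3]
Initialize: running = []
Entering loop: for pos in range(3, len(items)):
After iteration 1: pos = 3, running = [5]
After iteration 2: pos = 4, running = [5, 4]
Loop ends.
len(running) = 2

Final answer: 2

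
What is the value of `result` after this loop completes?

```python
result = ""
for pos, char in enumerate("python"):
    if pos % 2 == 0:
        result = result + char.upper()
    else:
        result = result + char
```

Let's trace through this code step by step.

Initialize: result = ''
Entering loop: for pos, char in enumerate("python"):
After iteration 1: pos = 0, char = 'p', result = 'P'
After iteration 2: pos = 1, char = 'y', result = 'Py'
After iteration 3: pos = 2, char = 't', result = 'PyT'
After iteration 4: pos = 3, char = 'h', result = 'PyTh'
After iteration 5: pos = 4, char = 'o', result = 'PyThO'
After iteration 6: pos = 5, char = 'n', result = 'PyThOn'
Loop ends.

Final answer: 'PyThOn'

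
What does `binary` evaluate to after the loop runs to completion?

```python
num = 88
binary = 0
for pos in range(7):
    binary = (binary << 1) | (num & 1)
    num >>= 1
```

Let's trace through this code step by step.

Initialize: num = 88
Initialize: binary = 0
Entering loop: for pos in range(7):
After iteration 1: pos = 0, num = 44, binary = 0
After iteration 2: pos = 1, num = 22, binary = 0
After iteration 3: pos = 2, num = 11, binary = 0
After iteration 4: pos = 3, num = 5, binary = 1
After iteration 5: pos = 4, num = 2, binary = 3
After iteration 6: pos = 5, num = 1, binary = 6
After iteration 7: pos = 6, num = 0, binary = 13
Loop ends.

Final answer: 13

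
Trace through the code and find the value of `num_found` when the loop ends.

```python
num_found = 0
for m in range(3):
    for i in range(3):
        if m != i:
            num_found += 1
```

Let's trace through this code step by step.

Initialize: num_found = 0
Entering loop: for m in range(3):
After iteration 1: m = 0, num_found = 2
After iteration 2: m = 1, num_found = 4
After iteration 3: m = 2, num_found = 6
Loop ends.

Final answer: 6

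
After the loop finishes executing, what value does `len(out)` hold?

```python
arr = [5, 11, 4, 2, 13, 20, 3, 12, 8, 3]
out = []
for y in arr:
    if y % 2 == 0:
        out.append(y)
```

Let's trace through this code step by step.

Initialize: arr = [5, 11, 4, 2, 13, 20, 3, 12, 8, 3]
Initialize: out = []
Entering loop: for y in arr:
After iteration 1: y = 5, out = []
After iteration 2: y = 11, out = []
After iteration 3: y = 4, out = [4]
After iteration 4: y = 2, out = [4, 2]
After iteration 5: y = 13, out = [4, 2]
After iteration 6: y = 20, out = [4, 2, 20]
After iteration 7: y = 3, out = [4, 2, 20]
After iteration 8: y = 12, out = [4, 2, 20, 12]
After iteration 9: y = 8, out = [4, 2, 20, 12, 8]
After iteration 10: y = 3, out = [4, 2, 20, 12, 8]
Loop ends.
len(out) = 5

Final answer: 5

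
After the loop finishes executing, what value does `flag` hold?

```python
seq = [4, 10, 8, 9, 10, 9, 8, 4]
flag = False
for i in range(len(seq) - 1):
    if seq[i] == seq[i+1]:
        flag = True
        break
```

Let's trace through this code step by step.

Initialize: seq = [4, 10, 8, 9, 10, 9, 8, 4]
Initialize: flag = False
Entering loop: for i in range(len(seq) - 1):
After iteration 1: i = 0, flag = False
After iteration 2: i = 1, flag = False
After iteration 3: i = 2, flag = False
After iteration 4: i = 3, flag = False
After iteration 5: i = 4, flag = False
After iteration 6: i = 5, flag = False
After iteration 7: i = 6, flag = False
Loop ends.

Final answer: False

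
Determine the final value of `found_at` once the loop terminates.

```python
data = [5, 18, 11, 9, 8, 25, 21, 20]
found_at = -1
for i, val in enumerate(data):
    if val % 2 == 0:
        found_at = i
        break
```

Let's trace through this code step by step.

Initialize: data = [5, 18, 11, 9, 8, 25, 21, 20]
Initialize: found_at = -1
Entering loop: for i, val in enumerate(data):
After iteration 1: i = 0, val = 5, found_at = -1
After iteration 2: i = 1, val = 18, found_at = 1
Loop ends.

Final answer: 1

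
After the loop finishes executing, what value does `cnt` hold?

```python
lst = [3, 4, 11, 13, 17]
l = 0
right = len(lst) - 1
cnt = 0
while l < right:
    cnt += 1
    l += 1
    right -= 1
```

Let's trace through this code step by step.

Initialize: lst = [3, 4, 11, 13, 17]
Initialize: l = 0
Initialize: right = 4
Initialize: cnt = 0
Entering loop: while l < right:
After iteration 1: l = 1, right = 3, cnt = 1
After iteration 2: l = 2, right = 2, cnt = 2
Loop ends.

Final answer: 2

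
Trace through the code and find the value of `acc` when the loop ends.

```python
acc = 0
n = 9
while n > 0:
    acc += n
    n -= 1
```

Let's trace through this code step by step.

Initialize: acc = 0
Initialize: n = 9
Entering loop: while n > 0:
After iteration 1: acc = 9, n = 8
After iteration 2: acc = 17, n = 7
After iteration 3: acc = 24, n = 6
After iteration 4: acc = 30, n = 5
After iteration 5: acc = 35, n = 4
After iteration 6: acc = 39, n = 3
After iteration 7: acc = 42, n = 2
After iteration 8: acc = 44, n = 1
After iteration 9: acc = 45, n = 0
Loop ends.

Final answer: 45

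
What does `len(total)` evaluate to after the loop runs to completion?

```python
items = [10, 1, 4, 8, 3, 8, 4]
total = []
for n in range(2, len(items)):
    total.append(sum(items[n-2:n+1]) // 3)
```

Let's trace through this code step by step.

Initialize: items = [10, 1, 4, 8, 3, 8, 4]
Initialize: total = []
Entering loop: for n in range(2, len(items)):
After iteration 1: n = 2, total = [5]
After iteration 2: n = 3, total = [5, 4]
After iteration 3: n = 4, total = [5, 4, 5]
After iteration 4: n = 5, total = [5, 4, 5, 6]
After iteration 5: n = 6, total = [5, 4, 5, 6, 5]
Loop ends.
len(total) = 5

Final answer: 5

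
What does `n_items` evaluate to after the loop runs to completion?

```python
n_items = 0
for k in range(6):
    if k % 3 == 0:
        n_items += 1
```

Let's trace through this code step by step.

Initialize: n_items = 0
Entering loop: for k in range(6):
After iteration 1: k = 0, n_items = 1
After iteration 2: k = 1, n_items = 1
After iteration 3: k = 2, n_items = 1
After iteration 4: k = 3, n_items = 2
After iteration 5: k = 4, n_items = 2
After iteration 6: k = 5, n_items = 2
Loop ends.

Final answer: 2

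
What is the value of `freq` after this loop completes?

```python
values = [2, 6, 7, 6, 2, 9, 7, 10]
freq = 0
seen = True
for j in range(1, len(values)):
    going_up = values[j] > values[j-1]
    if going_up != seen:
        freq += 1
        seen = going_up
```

Let's trace through this code step by step.

Initialize: values = [2, 6, 7, 6, 2, 9, 7, 10]
Initialize: freq = 0
Initialize: seen = True
Entering loop: for j in range(1, len(values)):
After iteration 1: j = 1, freq = 0, seen = True, going_up = True
After iteration 2: j = 2, freq = 0, seen = True, going_up = True
After iteration 3: j = 3, freq = 1, seen = False, going_up = False
After iteration 4: j = 4, freq = 1, seen = False, going_up = False
After iteration 5: j = 5, freq = 2, seen = True, going_up = True
After iteration 6: j = 6, freq = 3, seen = False, going_up = False
After iteration 7: j = 7, freq = 4, seen = True, going_up = True
Loop ends.

Final answer: 4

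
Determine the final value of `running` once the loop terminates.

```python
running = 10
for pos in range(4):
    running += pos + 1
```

Let's trace through this code step by step.

Initialize: running = 10
Entering loop: for pos in range(4):
After iteration 1: pos = 0, running = 11
After iteration 2: pos = 1, running = 13
After iteration 3: pos = 2, running = 16
After iteration 4: pos = 3, running = 20
Loop ends.

Final answer: 20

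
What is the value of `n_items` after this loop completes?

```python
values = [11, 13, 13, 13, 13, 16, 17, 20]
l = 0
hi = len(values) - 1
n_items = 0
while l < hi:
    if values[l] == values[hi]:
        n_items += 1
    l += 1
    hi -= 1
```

Let's trace through this code step by step.

Initialize: values = [11, 13, 13, 13, 13, 16, 17, 20]
Initialize: l = 0
Initialize: hi = 7
Initialize: n_items = 0
Entering loop: while l < hi:
After iteration 1: l = 1, hi = 6, n_items = 0
After iteration 2: l = 2, hi = 5, n_items = 0
After iteration 3: l = 3, hi = 4, n_items = 0
After iteration 4: l = 4, hi = 3, n_items = 1
Loop ends.

Final answer: 1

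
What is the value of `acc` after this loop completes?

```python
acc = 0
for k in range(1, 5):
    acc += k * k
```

Let's trace through this code step by step.

Initialize: acc = 0
Entering loop: for k in range(1, 5):
After iteration 1: k = 1, acc = 1
After iteration 2: k = 2, acc = 5
After iteration 3: k = 3, acc = 14
After iteration 4: k = 4, acc = 30
Loop ends.

Final answer: 30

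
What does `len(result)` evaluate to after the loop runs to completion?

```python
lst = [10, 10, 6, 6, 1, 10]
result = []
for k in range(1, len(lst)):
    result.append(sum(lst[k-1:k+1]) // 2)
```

Let's trace through this code step by step.

Initialize: lst = [10, 10, 6, 6, 1, 10]
Initialize: result = []
Entering loop: for k in range(1, len(lst)):
After iteration 1: k = 1, result = [10]
After iteration 2: k = 2, result = [10, 8]
After iteration 3: k = 3, result = [10, 8, 6]
After iteration 4: k = 4, result = [10, 8, 6, 3]
After iteration 5: k = 5, result = [10, 8, 6, 3, 5]
Loop ends.
len(result) = 5

Final answer: 5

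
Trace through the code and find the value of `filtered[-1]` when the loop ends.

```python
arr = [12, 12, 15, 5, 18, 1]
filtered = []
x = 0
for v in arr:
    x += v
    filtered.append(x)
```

Let's trace through this code step by step.

Initialize: arr = [12, 12, 15, 5, 18, 1]
Initialize: filtered = []
Initialize: x = 0
Entering loop: for v in arr:
After iteration 1: v = 12, filtered = [12], x = 12
After iteration 2: v = 12, filtered = [12, 24], x = 24
After iteration 3: v = 15, filtered = [12, 24, 39], x = 39
After iteration 4: v = 5, filtered = [12, 24, 39, 44], x = 44
After iteration 5: v = 18, filtered = [12, 24, 39, 44, 62], x = 62
After iteration 6: v = 1, filtered = [12, 24, 39, 44, 62, 63], x = 63
Loop ends.
filtered[-1] = 63

Final answer: 63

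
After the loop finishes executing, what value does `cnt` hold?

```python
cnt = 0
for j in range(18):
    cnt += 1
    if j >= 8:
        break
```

Let's trace through this code step by step.

Initialize: cnt = 0
Entering loop: for j in range(18):
After iteration 1: j = 0, cnt = 1
After iteration 2: j = 1, cnt = 2
After iteration 3: j = 2, cnt = 3
After iteration 4: j = 3, cnt = 4
After iteration 5: j = 4, cnt = 5
After iteration 6: j = 5, cnt = 6
After iteration 7: j = 6, cnt = 7
After iteration 8: j = 7, cnt = 8
After iteration 9: j = 8, cnt = 9
Loop ends.

Final answer: 9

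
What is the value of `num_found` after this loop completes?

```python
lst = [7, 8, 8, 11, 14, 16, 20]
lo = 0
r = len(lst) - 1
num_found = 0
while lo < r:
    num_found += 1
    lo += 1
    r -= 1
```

Let's trace through this code step by step.

Initialize: lst = [7, 8, 8, 11, 14, 16, 20]
Initialize: lo = 0
Initialize: r = 6
Initialize: num_found = 0
Entering loop: while lo < r:
After iteration 1: lo = 1, r = 5, num_found = 1
After iteration 2: lo = 2, r = 4, num_found = 2
After iteration 3: lo = 3, r = 3, num_found = 3
Loop ends.

Final answer: 3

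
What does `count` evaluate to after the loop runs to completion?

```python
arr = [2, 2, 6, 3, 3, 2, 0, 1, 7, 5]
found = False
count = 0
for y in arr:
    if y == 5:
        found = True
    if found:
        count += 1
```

Let's trace through this code step by step.

Initialize: arr = [2, 2, 6, 3, 3, 2, 0, 1, 7, 5]
Initialize: found = False
Initialize: count = 0
Entering loop: for y in arr:
After iteration 1: y = 2, found = False, count = 0
After iteration 2: y = 2, found = False, count = 0
After iteration 3: y = 6, found = False, count = 0
After iteration 4: y = 3, found = False, count = 0
After iteration 5: y = 3, found = False, count = 0
After iteration 6: y = 2, found = False, count = 0
After iteration 7: y = 0, found = False, count = 0
After iteration 8: y = 1, found = False, count = 0
After iteration 9: y = 7, found = False, count = 0
After iteration 10: y = 5, found = True, count = 1
Loop ends.

Final answer: 1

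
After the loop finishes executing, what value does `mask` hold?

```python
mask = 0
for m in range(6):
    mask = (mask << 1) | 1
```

Let's trace through this code step by step.

Initialize: mask = 0
Entering loop: for m in range(6):
After iteration 1: m = 0, mask = 1
After iteration 2: m = 1, mask = 3
After iteration 3: m = 2, mask = 7
After iteration 4: m = 3, mask = 15
After iteration 5: m = 4, mask = 31
After iteration 6: m = 5, mask = 63
Loop ends.

Final answer: 63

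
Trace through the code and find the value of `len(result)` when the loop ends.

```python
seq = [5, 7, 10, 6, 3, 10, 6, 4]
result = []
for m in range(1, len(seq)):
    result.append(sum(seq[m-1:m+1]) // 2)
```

Let's trace through this code step by step.

Initialize: seq = [5, 7, 10, 6, 3, 10, 6, 4]
Initialize: result = []
Entering loop: for m in range(1, len(seq)):
After iteration 1: m = 1, result = [6]
After iteration 2: m = 2, result = [6, 8]
After iteration 3: m = 3, result = [6, 8, 8]
After iteration 4: m = 4, result = [6, 8, 8, 4]
After iteration 5: m = 5, result = [6, 8, 8, 4, 6]
After iteration 6: m = 6, result = [6, 8, 8, 4, 6, 8]
After iteration 7: m = 7, result = [6, 8, 8, 4, 6, 8, 5]
Loop ends.
len(result) = 7

Final answer: 7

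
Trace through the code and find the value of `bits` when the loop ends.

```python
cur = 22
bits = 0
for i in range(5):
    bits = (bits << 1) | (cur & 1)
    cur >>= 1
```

Let's trace through this code step by step.

Initialize: cur = 22
Initialize: bits = 0
Entering loop: for i in range(5):
After iteration 1: i = 0, cur = 11, bits = 0
After iteration 2: i = 1, cur = 5, bits = 1
After iteration 3: i = 2, cur = 2, bits = 3
After iteration 4: i = 3, cur = 1, bits = 6
After iteration 5: i = 4, cur = 0, bits = 13
Loop ends.

Final answer: 13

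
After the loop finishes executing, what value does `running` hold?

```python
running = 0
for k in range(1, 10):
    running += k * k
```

Let's trace through this code step by step.

Initialize: running = 0
Entering loop: for k in range(1, 10):
After iteration 1: k = 1, running = 1
After iteration 2: k = 2, running = 5
After iteration 3: k = 3, running = 14
After iteration 4: k = 4, running = 30
After iteration 5: k = 5, running = 55
After iteration 6: k = 6, running = 91
After iteration 7: k = 7, running = 140
After iteration 8: k = 8, running = 204
After iteration 9: k = 9, running = 285
Loop ends.

Final answer: 285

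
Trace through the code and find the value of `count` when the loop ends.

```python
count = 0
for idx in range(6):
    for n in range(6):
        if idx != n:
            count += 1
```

Let's trace through this code step by step.

Initialize: count = 0
Entering loop: for idx in range(6):
After iteration 1: idx = 0, count = 5
After iteration 2: idx = 1, count = 10
After iteration 3: idx = 2, count = 15
After iteration 4: idx = 3, count = 20
After iteration 5: idx = 4, count = 25
After iteration 6: idx = 5, count = 30
Loop ends.

Final answer: 30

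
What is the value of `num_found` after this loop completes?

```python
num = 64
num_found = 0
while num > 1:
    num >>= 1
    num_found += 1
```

Let's trace through this code step by step.

Initialize: num = 64
Initialize: num_found = 0
Entering loop: while num > 1:
After iteration 1: num = 32, num_found = 1
After iteration 2: num = 16, num_found = 2
After iteration 3: num = 8, num_found = 3
After iteration 4: num = 4, num_found = 4
After iteration 5: num = 2, num_found = 5
After iteration 6: num = 1, num_found = 6
Loop ends.

Final answer: 6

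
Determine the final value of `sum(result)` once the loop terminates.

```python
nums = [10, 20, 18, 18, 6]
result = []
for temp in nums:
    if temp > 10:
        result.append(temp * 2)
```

Let's trace through this code step by step.

Initialize: nums = [10, 20, 18, 18, 6]
Initialize: result = []
Entering loop: for temp in nums:
After iteration 1: temp = 10, result = []
After iteration 2: temp = 20, result = [40]
After iteration 3: temp = 18, result = [40, 36]
After iteration 4: temp = 18, result = [40, 36, 36]
After iteration 5: temp = 6, result = [40, 36, 36]
Loop ends.
sum(result) = 112

Final answer: 112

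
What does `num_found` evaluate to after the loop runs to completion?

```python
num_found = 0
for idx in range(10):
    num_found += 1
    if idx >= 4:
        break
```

Let's trace through this code step by step.

Initialize: num_found = 0
Entering loop: for idx in range(10):
After iteration 1: idx = 0, num_found = 1
After iteration 2: idx = 1, num_found = 2
After iteration 3: idx = 2, num_found = 3
After iteration 4: idx = 3, num_found = 4
After iteration 5: idx = 4, num_found = 5
Loop ends.

Final answer: 5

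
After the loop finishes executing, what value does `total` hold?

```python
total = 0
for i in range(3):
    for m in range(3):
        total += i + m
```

Let's trace through this code step by step.

Initialize: total = 0
Entering loop: for i in range(3):
After iteration 1: i = 0, total = 3
After iteration 2: i = 1, total = 9
After iteration 3: i = 2, total = 18
Loop ends.

Final answer: 18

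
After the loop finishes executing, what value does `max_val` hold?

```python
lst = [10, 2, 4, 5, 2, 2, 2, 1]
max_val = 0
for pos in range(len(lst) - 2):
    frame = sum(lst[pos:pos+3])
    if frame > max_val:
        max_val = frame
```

Let's trace through this code step by step.

Initialize: lst = [10, 2, 4, 5, 2, 2, 2, 1]
Initialize: max_val = 0
Entering loop: for pos in range(len(lst) - 2):
After iteration 1: pos = 0, max_val = 16, frame = 16
After iteration 2: pos = 1, max_val = 16, frame = 11
After iteration 3: pos = 2, max_val = 16, frame = 11
After iteration 4: pos = 3, max_val = 16, frame = 9
After iteration 5: pos = 4, max_val = 16, frame = 6
After iteration 6: pos = 5, max_val = 16, frame = 5
Loop ends.

Final answer: 16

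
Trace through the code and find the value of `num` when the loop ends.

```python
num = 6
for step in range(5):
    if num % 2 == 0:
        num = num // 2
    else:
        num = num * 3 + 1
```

Let's trace through this code step by step.

Initialize: num = 6
Entering loop: for step in range(5):
After iteration 1: step = 0, num = 3
After iteration 2: step = 1, num = 10
After iteration 3: step = 2, num = 5
After iteration 4: step = 3, num = 16
After iteration 5: step = 4, num = 8
Loop ends.

Final answer: 8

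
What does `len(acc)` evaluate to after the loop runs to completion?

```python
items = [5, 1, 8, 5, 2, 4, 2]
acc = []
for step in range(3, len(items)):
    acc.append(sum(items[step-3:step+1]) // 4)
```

Let's trace through this code step by step.

Initialize: items = [5, 1, 8, 5, 2, 4, 2]
Initialize: acc = []
Entering loop: for step in range(3, len(items)):
After iteration 1: step = 3, acc = [4]
After iteration 2: step = 4, acc = [4, 4]
After iteration 3: step = 5, acc = [4, 4, 4]
After iteration 4: step = 6, acc = [4, 4, 4, 3]
Loop ends.
len(acc) = 4

Final answer: 4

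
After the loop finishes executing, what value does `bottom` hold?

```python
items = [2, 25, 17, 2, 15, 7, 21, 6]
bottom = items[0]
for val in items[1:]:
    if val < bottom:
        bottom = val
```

Let's trace through this code step by step.

Initialize: items = [2, 25, 17, 2, 15, 7, 21, 6]
Initialize: bottom = 2
Entering loop: for val in items[1:]:
After iteration 1: val = 25, bottom = 2
After iteration 2: val = 17, bottom = 2
After iteration 3: val = 2, bottom = 2
After iteration 4: val = 15, bottom = 2
After iteration 5: val = 7, bottom = 2
After iteration 6: val = 21, bottom = 2
After iteration 7: val = 6, bottom = 2
Loop ends.

Final answer: 2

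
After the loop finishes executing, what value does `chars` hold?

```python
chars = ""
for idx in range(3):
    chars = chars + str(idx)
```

Let's trace through this code step by step.

Initialize: chars = ''
Entering loop: for idx in range(3):
After iteration 1: idx = 0, chars = '0'
After iteration 2: idx = 1, chars = '01'
After iteration 3: idx = 2, chars = '012'
Loop ends.

Final answer: '012'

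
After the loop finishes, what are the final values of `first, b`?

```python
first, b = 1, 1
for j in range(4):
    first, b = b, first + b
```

Let's trace through this code step by step.

Initialize: first = 1
Initialize: b = 1
Entering loop: for j in range(4):
After iteration 1: j = 0, first = 1, b = 2
After iteration 2: j = 1, first = 2, b = 3
After iteration 3: j = 2, first = 3, b = 5
After iteration 4: j = 3, first = 5, b = 8
Loop ends.

Final answer: 5, 8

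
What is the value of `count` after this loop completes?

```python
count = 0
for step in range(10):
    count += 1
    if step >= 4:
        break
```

Let's trace through this code step by step.

Initialize: count = 0
Entering loop: for step in range(10):
After iteration 1: step = 0, count = 1
After iteration 2: step = 1, count = 2
After iteration 3: step = 2, count = 3
After iteration 4: step = 3, count = 4
After iteration 5: step = 4, count = 5
Loop ends.

Final answer: 5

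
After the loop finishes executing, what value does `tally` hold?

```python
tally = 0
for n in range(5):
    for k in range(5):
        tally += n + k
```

Let's trace through this code step by step.

Initialize: tally = 0
Entering loop: for n in range(5):
After iteration 1: n = 0, tally = 10
After iteration 2: n = 1, tally = 25
After iteration 3: n = 2, tally = 45
After iteration 4: n = 3, tally = 70
After iteration 5: n = 4, tally = 100
Loop ends.

Final answer: 100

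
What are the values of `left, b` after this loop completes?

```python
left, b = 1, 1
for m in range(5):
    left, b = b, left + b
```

Let's trace through this code step by step.

Initialize: left = 1
Initialize: b = 1
Entering loop: for m in range(5):
After iteration 1: m = 0, left = 1, b = 2
After iteration 2: m = 1, left = 2, b = 3
After iteration 3: m = 2, left = 3, b = 5
After iteration 4: m = 3, left = 5, b = 8
After iteration 5: m = 4, left = 8, b = 13
Loop ends.

Final answer: 8, 13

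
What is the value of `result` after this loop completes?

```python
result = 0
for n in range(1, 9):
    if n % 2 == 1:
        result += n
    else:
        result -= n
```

Let's trace through this code step by step.

Initialize: result = 0
Entering loop: for n in range(1, 9):
After iteration 1: n = 1, result = 1
After iteration 2: n = 2, result = -1
After iteration 3: n = 3, result = 2
After iteration 4: n = 4, result = -2
After iteration 5: n = 5, result = 3
After iteration 6: n = 6, result = -3
After iteration 7: n = 7, result = 4
After iteration 8: n = 8, result = -4
Loop ends.

Final answer: -4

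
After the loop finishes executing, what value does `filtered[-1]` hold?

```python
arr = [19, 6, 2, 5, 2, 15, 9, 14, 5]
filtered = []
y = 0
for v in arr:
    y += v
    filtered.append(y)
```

Let's trace through this code step by step.

Initialize: arr = [19, 6, 2, 5, 2, 15, 9, 14, 5]
Initialize: filtered = []
Initialize: y = 0
Entering loop: for v in arr:
After iteration 1: v = 19, filtered = [19], y = 19
After iteration 2: v = 6, filtered = [19, 25], y = 25
After iteration 3: v = 2, filtered = [19, 25, 27], y = 27
After iteration 4: v = 5, filtered = [19, 25, 27, 32], y = 32
After iteration 5: v = 2, filtered = [19, 25, 27, 32, 34], y = 34
After iteration 6: v = 15, filtered = [19, 25, 27, 32, 34, 49], y = 49
After iteration 7: v = 9, filtered = [19, 25, 27, 32, 34, 49, 58], y = 58
After iteration 8: v = 14, filtered = [19, 25, 27, 32, 34, 49, 58, 72], y = 72
After iteration 9: v = 5, filtered = [19, 25, 27, 32, 34, 49, 58, 72, 77], y = 77
Loop ends.
filtered[-1] = 77

Final answer: 77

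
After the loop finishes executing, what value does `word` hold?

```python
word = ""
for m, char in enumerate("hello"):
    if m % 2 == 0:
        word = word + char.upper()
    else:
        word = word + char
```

Let's trace through this code step by step.

Initialize: word = ''
Entering loop: for m, char in enumerate("hello"):
After iteration 1: m = 0, char = 'h', word = 'H'
After iteration 2: m = 1, char = 'e', word = 'He'
After iteration 3: m = 2, char = 'l', word = 'HeL'
After iteration 4: m = 3, char = 'l', word = 'HeLl'
After iteration 5: m = 4, char = 'o', word = 'HeLlO'
Loop ends.

Final answer: 'HeLlO'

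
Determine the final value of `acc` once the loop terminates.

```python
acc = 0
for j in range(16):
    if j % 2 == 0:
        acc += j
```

Let's trace through this code step by step.

Initialize: acc = 0
Entering loop: for j in range(16):
After iteration 1: j = 0, acc = 0
After iteration 2: j = 1, acc = 0
After iteration 3: j = 2, acc = 2
After iteration 4: j = 3, acc = 2
After iteration 5: j = 4, acc = 6
After iteration 6: j = 5, acc = 6
After iteration 7: j = 6, acc = 12
After iteration 8: j = 7, acc = 12
After iteration 9: j = 8, acc = 20
After iteration 10: j = 9, acc = 20
After iteration 11: j = 10, acc = 30
After iteration 12: j = 11, acc = 30
After iteration 13: j = 12, acc = 42
After iteration 14: j = 13, acc = 42
After iteration 15: j = 14, acc = 56
After iteration 16: j = 15, acc = 56
Loop ends.

Final answer: 56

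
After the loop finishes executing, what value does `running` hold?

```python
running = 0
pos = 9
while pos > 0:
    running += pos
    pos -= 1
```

Let's trace through this code step by step.

Initialize: running = 0
Initialize: pos = 9
Entering loop: while pos > 0:
After iteration 1: running = 9, pos = 8
After iteration 2: running = 17, pos = 7
After iteration 3: running = 24, pos = 6
After iteration 4: running = 30, pos = 5
After iteration 5: running = 35, pos = 4
After iteration 6: running = 39, pos = 3
After iteration 7: running = 42, pos = 2
After iteration 8: running = 44, pos = 1
After iteration 9: running = 45, pos = 0
Loop ends.

Final answer: 45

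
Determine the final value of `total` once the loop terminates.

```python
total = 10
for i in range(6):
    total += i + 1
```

Let's trace through this code step by step.

Initialize: total = 10
Entering loop: for i in range(6):
After iteration 1: i = 0, total = 11
After iteration 2: i = 1, total = 13
After iteration 3: i = 2, total = 16
After iteration 4: i = 3, total = 20
After iteration 5: i = 4, total = 25
After iteration 6: i = 5, total = 31
Loop ends.

Final answer: 31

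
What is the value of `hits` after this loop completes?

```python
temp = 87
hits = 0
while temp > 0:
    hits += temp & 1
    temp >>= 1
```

Let's trace through this code step by step.

Initialize: temp = 87
Initialize: hits = 0
Entering loop: while temp > 0:
After iteration 1: temp = 43, hits = 1
After iteration 2: temp = 21, hits = 2
After iteration 3: temp = 10, hits = 3
After iteration 4: temp = 5, hits = 3
After iteration 5: temp = 2, hits = 4
After iteration 6: temp = 1, hits = 4
After iteration 7: temp = 0, hits = 5
Loop ends.

Final answer: 5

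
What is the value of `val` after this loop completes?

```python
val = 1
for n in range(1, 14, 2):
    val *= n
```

Let's trace through this code step by step.

Initialize: val = 1
Entering loop: for n in range(1, 14, 2):
After iteration 1: n = 1, val = 1
After iteration 2: n = 3, val = 3
After iteration 3: n = 5, val = 15
After iteration 4: n = 7, val = 105
After iteration 5: n = 9, val = 945
After iteration 6: n = 11, val = 10395
After iteration 7: n = 13, val = 135135
Loop ends.

Final answer: 135135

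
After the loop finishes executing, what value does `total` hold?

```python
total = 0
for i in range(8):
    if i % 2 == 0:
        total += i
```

Let's trace through this code step by step.

Initialize: total = 0
Entering loop: for i in range(8):
After iteration 1: i = 0, total = 0
After iteration 2: i = 1, total = 0
After iteration 3: i = 2, total = 2
After iteration 4: i = 3, total = 2
After iteration 5: i = 4, total = 6
After iteration 6: i = 5, total = 6
After iteration 7: i = 6, total = 12
After iteration 8: i = 7, total = 12
Loop ends.

Final answer: 12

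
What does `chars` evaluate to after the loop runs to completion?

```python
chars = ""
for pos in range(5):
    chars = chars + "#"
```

Let's trace through this code step by step.

Initialize: chars = ''
Entering loop: for pos in range(5):
After iteration 1: pos = 0, chars = '#'
After iteration 2: pos = 1, chars = '##'
After iteration 3: pos = 2, chars = '###'
After iteration 4: pos = 3, chars = '####'
After iteration 5: pos = 4, chars = '#####'
Loop ends.

Final answer: '#####'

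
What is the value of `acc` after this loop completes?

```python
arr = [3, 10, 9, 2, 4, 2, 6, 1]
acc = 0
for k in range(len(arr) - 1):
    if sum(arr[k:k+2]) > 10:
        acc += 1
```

Let's trace through this code step by step.

Initialize: arr = [3, 10, 9, 2, 4, 2, 6, 1]
Initialize: acc = 0
Entering loop: for k in range(len(arr) - 1):
After iteration 1: k = 0, acc = 1
After iteration 2: k = 1, acc = 2
After iteration 3: k = 2, acc = 3
After iteration 4: k = 3, acc = 3
After iteration 5: k = 4, acc = 3
After iteration 6: k = 5, acc = 3
After iteration 7: k = 6, acc = 3
Loop ends.

Final answer: 3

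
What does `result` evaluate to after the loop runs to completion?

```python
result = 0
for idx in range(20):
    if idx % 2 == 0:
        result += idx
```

Let's trace through this code step by step.

Initialize: result = 0
Entering loop: for idx in range(20):
After iteration 1: idx = 0, result = 0
After iteration 2: idx = 1, result = 0
After iteration 3: idx = 2, result = 2
After iteration 4: idx = 3, result = 2
After iteration 5: idx = 4, result = 6
After iteration 6: idx = 5, result = 6
After iteration 7: idx = 6, result = 12
After iteration 8: idx = 7, result = 12
After iteration 9: idx = 8, result = 20
After iteration 10: idx = 9, result = 20
After iteration 11: idx = 10, result = 30
After iteration 12: idx = 11, result = 30
After iteration 13: idx = 12, result = 42
After iteration 14: idx = 13, result = 42
After iteration 15: idx = 14, result = 56
After iteration 16: idx = 15, result = 56
After iteration 17: idx = 16, result = 72
After iteration 18: idx = 17, result = 72
After iteration 19: idx = 18, result = 90
After iteration 20: idx = 19, result = 90
Loop ends.

Final answer: 90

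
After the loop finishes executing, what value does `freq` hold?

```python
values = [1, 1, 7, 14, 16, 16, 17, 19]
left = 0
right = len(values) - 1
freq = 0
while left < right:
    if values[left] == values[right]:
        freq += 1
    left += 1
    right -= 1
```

Let's trace through this code step by step.

Initialize: values = [1, 1, 7, 14, 16, 16, 17, 19]
Initialize: left = 0
Initialize: right = 7
Initialize: freq = 0
Entering loop: while left < right:
After iteration 1: left = 1, right = 6, freq = 0
After iteration 2: left = 2, right = 5, freq = 0
After iteration 3: left = 3, right = 4, freq = 0
After iteration 4: left = 4, right = 3, freq = 0
Loop ends.

Final answer: 0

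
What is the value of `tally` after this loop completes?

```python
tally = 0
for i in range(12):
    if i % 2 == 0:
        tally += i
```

Let's trace through this code step by step.

Initialize: tally = 0
Entering loop: for i in range(12):
After iteration 1: i = 0, tally = 0
After iteration 2: i = 1, tally = 0
After iteration 3: i = 2, tally = 2
After iteration 4: i = 3, tally = 2
After iteration 5: i = 4, tally = 6
After iteration 6: i = 5, tally = 6
After iteration 7: i = 6, tally = 12
After iteration 8: i = 7, tally = 12
After iteration 9: i = 8, tally = 20
After iteration 10: i = 9, tally = 20
After iteration 11: i = 10, tally = 30
After iteration 12: i = 11, tally = 30
Loop ends.

Final answer: 30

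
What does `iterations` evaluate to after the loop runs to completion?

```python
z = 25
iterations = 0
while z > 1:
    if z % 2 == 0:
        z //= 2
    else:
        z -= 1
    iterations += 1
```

Let's trace through this code step by step.

Initialize: z = 25
Initialize: iterations = 0
Entering loop: while z > 1:
After iteration 1: z = 24, iterations = 1
After iteration 2: z = 12, iterations = 2
After iteration 3: z = 6, iterations = 3
After iteration 4: z = 3, iterations = 4
After iteration 5: z = 2, iterations = 5
After iteration 6: z = 1, iterations = 6
Loop ends.

Final answer: 6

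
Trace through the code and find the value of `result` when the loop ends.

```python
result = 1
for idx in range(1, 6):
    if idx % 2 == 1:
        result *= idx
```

Let's trace through this code step by step.

Initialize: result = 1
Entering loop: for idx in range(1, 6):
After iteration 1: idx = 1, result = 1
After iteration 2: idx = 2, result = 1
After iteration 3: idx = 3, result = 3
After iteration 4: idx = 4, result = 3
After iteration 5: idx = 5, result = 15
Loop ends.

Final answer: 15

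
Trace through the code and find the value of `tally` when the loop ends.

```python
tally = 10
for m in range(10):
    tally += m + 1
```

Let's trace through this code step by step.

Initialize: tally = 10
Entering loop: for m in range(10):
After iteration 1: m = 0, tally = 11
After iteration 2: m = 1, tally = 13
After iteration 3: m = 2, tally = 16
After iteration 4: m = 3, tally = 20
After iteration 5: m = 4, tally = 25
After iteration 6: m = 5, tally = 31
After iteration 7: m = 6, tally = 38
After iteration 8: m = 7, tally = 46
After iteration 9: m = 8, tally = 55
After iteration 10: m = 9, tally = 65
Loop ends.

Final answer: 65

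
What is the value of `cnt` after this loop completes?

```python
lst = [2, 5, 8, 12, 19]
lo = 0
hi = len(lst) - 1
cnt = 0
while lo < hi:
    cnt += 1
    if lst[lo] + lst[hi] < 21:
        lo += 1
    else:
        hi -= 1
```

Let's trace through this code step by step.

Initialize: lst = [2, 5, 8, 12, 19]
Initialize: lo = 0
Initialize: hi = 4
Initialize: cnt = 0
Entering loop: while lo < hi:
After iteration 1: lo = 0, hi = 3, cnt = 1
After iteration 2: lo = 1, hi = 3, cnt = 2
After iteration 3: lo = 2, hi = 3, cnt = 3
After iteration 4: lo = 3, hi = 3, cnt = 4
Loop ends.

Final answer: 4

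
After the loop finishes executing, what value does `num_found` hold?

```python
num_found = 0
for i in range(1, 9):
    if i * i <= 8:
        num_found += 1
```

Let's trace through this code step by step.

Initialize: num_found = 0
Entering loop: for i in range(1, 9):
After iteration 1: i = 1, num_found = 1
After iteration 2: i = 2, num_found = 2
After iteration 3: i = 3, num_found = 2
After iteration 4: i = 4, num_found = 2
After iteration 5: i = 5, num_found = 2
After iteration 6: i = 6, num_found = 2
After iteration 7: i = 7, num_found = 2
After iteration 8: i = 8, num_found = 2
Loop ends.

Final answer: 2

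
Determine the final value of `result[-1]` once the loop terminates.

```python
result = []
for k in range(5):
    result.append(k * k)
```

Let's trace through this code step by step.

Initialize: result = []
Entering loop: for k in range(5):
After iteration 1: k = 0, result = [0]
After iteration 2: k = 1, result = [0, 1]
After iteration 3: k = 2, result = [0, 1, 4]
After iteration 4: k = 3, result = [0, 1, 4, 9]
After iteration 5: k = 4, result = [0, 1, 4, 9, 16]
Loop ends.
result[-1] = 16

Final answer: 16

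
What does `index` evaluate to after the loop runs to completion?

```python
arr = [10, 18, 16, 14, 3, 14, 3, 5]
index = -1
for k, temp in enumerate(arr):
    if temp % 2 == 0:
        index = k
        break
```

Let's trace through this code step by step.

Initialize: arr = [10, 18, 16, 14, 3, 14, 3, 5]
Initialize: index = -1
Entering loop: for k, temp in enumerate(arr):
After iteration 1: k = 0, temp = 10, index = 0
Loop ends.

Final answer: 0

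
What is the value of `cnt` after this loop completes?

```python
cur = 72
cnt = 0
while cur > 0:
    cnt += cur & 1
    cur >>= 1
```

Let's trace through this code step by step.

Initialize: cur = 72
Initialize: cnt = 0
Entering loop: while cur > 0:
After iteration 1: cur = 36, cnt = 0
After iteration 2: cur = 18, cnt = 0
After iteration 3: cur = 9, cnt = 0
After iteration 4: cur = 4, cnt = 1
After iteration 5: cur = 2, cnt = 1
After iteration 6: cur = 1, cnt = 1
After iteration 7: cur = 0, cnt = 2
Loop ends.

Final answer: 2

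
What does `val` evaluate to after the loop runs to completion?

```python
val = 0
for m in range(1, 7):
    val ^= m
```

Let's trace through this code step by step.

Initialize: val = 0
Entering loop: for m in range(1, 7):
After iteration 1: m = 1, val = 1
After iteration 2: m = 2, val = 3
After iteration 3: m = 3, val = 0
After iteration 4: m = 4, val = 4
After iteration 5: m = 5, val = 1
After iteration 6: m = 6, val = 7
Loop ends.

Final answer: 7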